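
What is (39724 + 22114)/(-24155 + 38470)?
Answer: 8834/2045 ≈ 4.3198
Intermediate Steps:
(39724 + 22114)/(-24155 + 38470) = 61838/14315 = 61838*(1/14315) = 8834/2045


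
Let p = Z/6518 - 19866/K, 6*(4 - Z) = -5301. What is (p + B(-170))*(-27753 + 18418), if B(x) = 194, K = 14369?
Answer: -337044869524825/187314284 ≈ -1.7994e+6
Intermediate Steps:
Z = 1775/2 (Z = 4 - 1/6*(-5301) = 4 + 1767/2 = 1775/2 ≈ 887.50)
p = -233468201/187314284 (p = (1775/2)/6518 - 19866/14369 = (1775/2)*(1/6518) - 19866*1/14369 = 1775/13036 - 19866/14369 = -233468201/187314284 ≈ -1.2464)
(p + B(-170))*(-27753 + 18418) = (-233468201/187314284 + 194)*(-27753 + 18418) = (36105502895/187314284)*(-9335) = -337044869524825/187314284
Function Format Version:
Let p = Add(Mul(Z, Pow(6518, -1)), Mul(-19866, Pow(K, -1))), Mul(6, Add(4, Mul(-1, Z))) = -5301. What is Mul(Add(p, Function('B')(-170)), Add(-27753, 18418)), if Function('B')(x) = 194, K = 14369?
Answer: Rational(-337044869524825, 187314284) ≈ -1.7994e+6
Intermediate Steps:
Z = Rational(1775, 2) (Z = Add(4, Mul(Rational(-1, 6), -5301)) = Add(4, Rational(1767, 2)) = Rational(1775, 2) ≈ 887.50)
p = Rational(-233468201, 187314284) (p = Add(Mul(Rational(1775, 2), Pow(6518, -1)), Mul(-19866, Pow(14369, -1))) = Add(Mul(Rational(1775, 2), Rational(1, 6518)), Mul(-19866, Rational(1, 14369))) = Add(Rational(1775, 13036), Rational(-19866, 14369)) = Rational(-233468201, 187314284) ≈ -1.2464)
Mul(Add(p, Function('B')(-170)), Add(-27753, 18418)) = Mul(Add(Rational(-233468201, 187314284), 194), Add(-27753, 18418)) = Mul(Rational(36105502895, 187314284), -9335) = Rational(-337044869524825, 187314284)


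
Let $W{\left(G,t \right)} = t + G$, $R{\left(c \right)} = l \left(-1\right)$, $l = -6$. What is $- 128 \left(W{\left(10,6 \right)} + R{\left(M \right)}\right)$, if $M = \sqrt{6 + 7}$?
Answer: $-2816$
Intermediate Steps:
$M = \sqrt{13} \approx 3.6056$
$R{\left(c \right)} = 6$ ($R{\left(c \right)} = \left(-6\right) \left(-1\right) = 6$)
$W{\left(G,t \right)} = G + t$
$- 128 \left(W{\left(10,6 \right)} + R{\left(M \right)}\right) = - 128 \left(\left(10 + 6\right) + 6\right) = - 128 \left(16 + 6\right) = \left(-128\right) 22 = -2816$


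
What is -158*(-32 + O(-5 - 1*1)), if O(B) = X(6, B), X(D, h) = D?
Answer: 4108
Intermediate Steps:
O(B) = 6
-158*(-32 + O(-5 - 1*1)) = -158*(-32 + 6) = -158*(-26) = 4108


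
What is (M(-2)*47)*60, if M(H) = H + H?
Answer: -11280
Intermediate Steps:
M(H) = 2*H
(M(-2)*47)*60 = ((2*(-2))*47)*60 = -4*47*60 = -188*60 = -11280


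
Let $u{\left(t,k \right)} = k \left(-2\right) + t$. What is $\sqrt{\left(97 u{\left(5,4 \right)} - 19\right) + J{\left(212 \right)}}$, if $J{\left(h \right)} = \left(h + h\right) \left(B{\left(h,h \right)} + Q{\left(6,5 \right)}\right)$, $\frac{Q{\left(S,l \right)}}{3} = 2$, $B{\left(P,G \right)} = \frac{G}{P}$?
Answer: $\sqrt{2658} \approx 51.556$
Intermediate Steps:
$Q{\left(S,l \right)} = 6$ ($Q{\left(S,l \right)} = 3 \cdot 2 = 6$)
$J{\left(h \right)} = 14 h$ ($J{\left(h \right)} = \left(h + h\right) \left(\frac{h}{h} + 6\right) = 2 h \left(1 + 6\right) = 2 h 7 = 14 h$)
$u{\left(t,k \right)} = t - 2 k$ ($u{\left(t,k \right)} = - 2 k + t = t - 2 k$)
$\sqrt{\left(97 u{\left(5,4 \right)} - 19\right) + J{\left(212 \right)}} = \sqrt{\left(97 \left(5 - 8\right) - 19\right) + 14 \cdot 212} = \sqrt{\left(97 \left(5 - 8\right) - 19\right) + 2968} = \sqrt{\left(97 \left(-3\right) - 19\right) + 2968} = \sqrt{\left(-291 - 19\right) + 2968} = \sqrt{-310 + 2968} = \sqrt{2658}$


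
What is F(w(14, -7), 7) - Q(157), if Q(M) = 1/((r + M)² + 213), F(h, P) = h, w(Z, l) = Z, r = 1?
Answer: 352477/25177 ≈ 14.000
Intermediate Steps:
Q(M) = 1/(213 + (1 + M)²) (Q(M) = 1/((1 + M)² + 213) = 1/(213 + (1 + M)²))
F(w(14, -7), 7) - Q(157) = 14 - 1/(213 + (1 + 157)²) = 14 - 1/(213 + 158²) = 14 - 1/(213 + 24964) = 14 - 1/25177 = 352477/25177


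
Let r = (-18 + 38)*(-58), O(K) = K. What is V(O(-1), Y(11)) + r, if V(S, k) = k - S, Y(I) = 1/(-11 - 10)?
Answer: -24340/21 ≈ -1159.0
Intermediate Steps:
Y(I) = -1/21 (Y(I) = 1/(-21) = -1/21)
r = -1160 (r = 20*(-58) = -1160)
V(O(-1), Y(11)) + r = (-1/21 - 1*(-1)) - 1160 = (-1/21 + 1) - 1160 = 20/21 - 1160 = -24340/21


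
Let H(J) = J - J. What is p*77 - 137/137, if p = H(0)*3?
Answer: -1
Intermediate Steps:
H(J) = 0
p = 0 (p = 0*3 = 0)
p*77 - 137/137 = 0*77 - 137/137 = 0 - 137*1/137 = 0 - 1 = -1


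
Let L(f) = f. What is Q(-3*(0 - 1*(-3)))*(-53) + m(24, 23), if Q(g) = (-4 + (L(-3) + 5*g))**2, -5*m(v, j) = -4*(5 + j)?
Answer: -716448/5 ≈ -1.4329e+5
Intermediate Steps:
m(v, j) = 4 + 4*j/5 (m(v, j) = -(-4)*(5 + j)/5 = -(-20 - 4*j)/5 = 4 + 4*j/5)
Q(g) = (-7 + 5*g)**2 (Q(g) = (-4 + (-3 + 5*g))**2 = (-7 + 5*g)**2)
Q(-3*(0 - 1*(-3)))*(-53) + m(24, 23) = (-7 + 5*(-3*(0 - 1*(-3))))**2*(-53) + (4 + (4/5)*23) = (-7 + 5*(-3*(0 + 3)))**2*(-53) + (4 + 92/5) = (-7 + 5*(-3*3))**2*(-53) + 112/5 = (-7 + 5*(-9))**2*(-53) + 112/5 = (-7 - 45)**2*(-53) + 112/5 = (-52)**2*(-53) + 112/5 = 2704*(-53) + 112/5 = -143312 + 112/5 = -716448/5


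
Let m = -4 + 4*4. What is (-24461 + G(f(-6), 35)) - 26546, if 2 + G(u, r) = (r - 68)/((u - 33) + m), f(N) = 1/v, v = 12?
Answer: -12802863/251 ≈ -51007.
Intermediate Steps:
m = 12 (m = -4 + 16 = 12)
f(N) = 1/12
G(u, r) = -2 + (-68 + r)/(-21 + u) (G(u, r) = -2 + (r - 68)/((u - 33) + 12) = -2 + (-68 + r)/((-33 + u) + 12) = -2 + (-68 + r)/(-21 + u))
(-24461 + G(f(-6), 35)) - 26546 = (-24461 + (-26 + 35 - 2*1/12)/(-21 + 1/12)) - 26546 = (-24461 + (-26 + 35 - 1/6)/(-251/12)) - 26546 = (-24461 - 12/251*53/6) - 26546 = (-24461 - 106/251) - 26546 = -6139817/251 - 26546 = -12802863/251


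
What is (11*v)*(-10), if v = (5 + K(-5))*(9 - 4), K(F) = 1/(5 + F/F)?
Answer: -8525/3 ≈ -2841.7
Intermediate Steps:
K(F) = ⅙ (K(F) = 1/(5 + 1) = 1/6 = ⅙)
v = 155/6 (v = (5 + ⅙)*(9 - 4) = (31/6)*5 = 155/6 ≈ 25.833)
(11*v)*(-10) = (11*(155/6))*(-10) = (1705/6)*(-10) = -8525/3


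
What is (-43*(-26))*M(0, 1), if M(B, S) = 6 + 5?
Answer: 12298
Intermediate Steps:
M(B, S) = 11
(-43*(-26))*M(0, 1) = -43*(-26)*11 = 1118*11 = 12298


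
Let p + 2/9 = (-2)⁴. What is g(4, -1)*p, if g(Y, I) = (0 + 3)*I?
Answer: -142/3 ≈ -47.333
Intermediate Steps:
g(Y, I) = 3*I
p = 142/9 (p = -2/9 + (-2)⁴ = -2/9 + 16 = 142/9 ≈ 15.778)
g(4, -1)*p = (3*(-1))*(142/9) = -3*142/9 = -142/3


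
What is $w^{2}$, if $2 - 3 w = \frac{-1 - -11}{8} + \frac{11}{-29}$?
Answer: $\frac{17161}{121104} \approx 0.1417$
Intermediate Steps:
$w = \frac{131}{348}$ ($w = \frac{2}{3} - \frac{\frac{-1 - -11}{8} + \frac{11}{-29}}{3} = \frac{2}{3} - \frac{\left(-1 + 11\right) \frac{1}{8} + 11 \left(- \frac{1}{29}\right)}{3} = \frac{2}{3} - \frac{10 \cdot \frac{1}{8} - \frac{11}{29}}{3} = \frac{2}{3} - \frac{\frac{5}{4} - \frac{11}{29}}{3} = \frac{2}{3} - \frac{101}{348} = \frac{131}{348} \approx 0.37644$)
$w^{2} = \left(\frac{131}{348}\right)^{2} = \frac{17161}{121104}$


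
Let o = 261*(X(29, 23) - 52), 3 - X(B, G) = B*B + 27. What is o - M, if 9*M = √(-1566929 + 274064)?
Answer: -239337 - 7*I*√26385/9 ≈ -2.3934e+5 - 126.34*I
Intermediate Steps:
X(B, G) = -24 - B² (X(B, G) = 3 - (B*B + 27) = 3 - (B² + 27) = 3 - (27 + B²) = 3 + (-27 - B²) = -24 - B²)
M = 7*I*√26385/9 (M = √(-1566929 + 274064)/9 = √(-1292865)/9 = (7*I*√26385)/9 = 7*I*√26385/9 ≈ 126.34*I)
o = -239337 (o = 261*((-24 - 1*29²) - 52) = 261*((-24 - 1*841) - 52) = 261*((-24 - 841) - 52) = 261*(-865 - 52) = 261*(-917) = -239337)
o - M = -239337 - 7*I*√26385/9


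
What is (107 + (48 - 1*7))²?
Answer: 21904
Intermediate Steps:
(107 + (48 - 1*7))² = (107 + (48 - 7))² = (107 + 41)² = 148² = 21904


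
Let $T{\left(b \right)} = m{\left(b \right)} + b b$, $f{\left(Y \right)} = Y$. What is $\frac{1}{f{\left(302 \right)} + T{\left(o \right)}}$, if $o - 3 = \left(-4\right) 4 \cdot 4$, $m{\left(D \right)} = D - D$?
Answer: $\frac{1}{4023} \approx 0.00024857$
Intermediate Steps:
$m{\left(D \right)} = 0$
$o = -61$ ($o = 3 + \left(-4\right) 4 \cdot 4 = 3 - 64 = -61$)
$T{\left(b \right)} = b^{2}$ ($T{\left(b \right)} = 0 + b b = 0 + b^{2} = b^{2}$)
$\frac{1}{f{\left(302 \right)} + T{\left(o \right)}} = \frac{1}{302 + \left(-61\right)^{2}} = \frac{1}{302 + 3721} = \frac{1}{4023}$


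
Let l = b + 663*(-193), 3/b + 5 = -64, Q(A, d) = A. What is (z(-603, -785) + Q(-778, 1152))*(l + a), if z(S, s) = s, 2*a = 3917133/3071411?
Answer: 28256838257569371/141284906 ≈ 2.0000e+8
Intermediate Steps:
b = -1/23 (b = 3/(-5 - 64) = 3/(-69) = 3*(-1/69) = -1/23 ≈ -0.043478)
l = -2943058/23 (l = -1/23 + 663*(-193) = -1/23 - 127959 = -2943058/23 ≈ -1.2796e+5)
a = 3917133/6142822 (a = (3917133/3071411)/2 = (3917133*(1/3071411))/2 = (1/2)*(3917133/3071411) = 3917133/6142822 ≈ 0.63768)
(z(-603, -785) + Q(-778, 1152))*(l + a) = (-785 - 778)*(-2943058/23 + 3917133/6142822) = -1563*(-18078591335617/141284906) = 28256838257569371/141284906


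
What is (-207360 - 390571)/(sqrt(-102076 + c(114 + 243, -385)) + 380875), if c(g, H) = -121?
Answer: -227736969625/145065867822 + 597931*I*sqrt(102197)/145065867822 ≈ -1.5699 + 0.0013177*I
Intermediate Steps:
(-207360 - 390571)/(sqrt(-102076 + c(114 + 243, -385)) + 380875) = (-207360 - 390571)/(sqrt(-102076 - 121) + 380875) = -597931/(sqrt(-102197) + 380875) = -597931/(I*sqrt(102197) + 380875) = -597931/(380875 + I*sqrt(102197))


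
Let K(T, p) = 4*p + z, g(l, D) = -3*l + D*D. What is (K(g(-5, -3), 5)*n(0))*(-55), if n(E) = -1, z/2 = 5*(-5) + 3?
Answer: -1320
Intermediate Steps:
g(l, D) = D² - 3*l (g(l, D) = -3*l + D² = D² - 3*l)
z = -44 (z = 2*(5*(-5) + 3) = 2*(-25 + 3) = 2*(-22) = -44)
K(T, p) = -44 + 4*p (K(T, p) = 4*p - 44 = -44 + 4*p)
(K(g(-5, -3), 5)*n(0))*(-55) = ((-44 + 4*5)*(-1))*(-55) = ((-44 + 20)*(-1))*(-55) = -24*(-1)*(-55) = 24*(-55) = -1320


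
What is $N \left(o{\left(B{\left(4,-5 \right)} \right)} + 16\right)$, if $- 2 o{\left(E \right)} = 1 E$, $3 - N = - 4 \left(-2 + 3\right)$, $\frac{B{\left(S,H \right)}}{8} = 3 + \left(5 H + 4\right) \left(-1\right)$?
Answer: $-560$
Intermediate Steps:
$B{\left(S,H \right)} = -8 - 40 H$ ($B{\left(S,H \right)} = 8 \left(3 + \left(5 H + 4\right) \left(-1\right)\right) = 8 \left(3 + \left(4 + 5 H\right) \left(-1\right)\right) = 8 \left(3 - \left(4 + 5 H\right)\right) = 8 \left(-1 - 5 H\right) = -8 - 40 H$)
$N = 7$ ($N = 3 - - 4 \left(-2 + 3\right) = 3 - \left(-4\right) 1 = 3 - -4 = 3 + 4 = 7$)
$o{\left(E \right)} = - \frac{E}{2}$ ($o{\left(E \right)} = - \frac{1 E}{2} = - \frac{E}{2}$)
$N \left(o{\left(B{\left(4,-5 \right)} \right)} + 16\right) = 7 \left(- \frac{-8 - -200}{2} + 16\right) = 7 \left(- \frac{-8 + 200}{2} + 16\right) = 7 \left(\left(- \frac{1}{2}\right) 192 + 16\right) = 7 \left(-96 + 16\right) = 7 \left(-80\right) = -560$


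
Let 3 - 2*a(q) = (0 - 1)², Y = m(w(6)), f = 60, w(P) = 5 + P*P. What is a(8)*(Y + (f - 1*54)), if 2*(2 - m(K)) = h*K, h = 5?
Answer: -189/2 ≈ -94.500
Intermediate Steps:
w(P) = 5 + P²
m(K) = 2 - 5*K/2
Y = -201/2 (Y = 2 - 5*(5 + 6²)/2 = 2 - 5*(5 + 36)/2 = 2 - 5/2*41 = 2 - 205/2 = -201/2 ≈ -100.50)
a(q) = 1 (a(q) = 3/2 - (0 - 1)²/2 = 3/2 - ½*(-1)² = 3/2 - ½*1 = 3/2 - ½ = 1)
a(8)*(Y + (f - 1*54)) = 1*(-201/2 + (60 - 1*54)) = 1*(-201/2 + (60 - 54)) = 1*(-201/2 + 6) = 1*(-189/2) = -189/2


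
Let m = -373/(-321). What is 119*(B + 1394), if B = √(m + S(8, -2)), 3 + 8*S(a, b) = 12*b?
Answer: 165886 + 119*I*√3648486/1284 ≈ 1.6589e+5 + 177.03*I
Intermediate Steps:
S(a, b) = -3/8 + 3*b/2 (S(a, b) = -3/8 + (12*b)/8 = -3/8 + 3*b/2)
m = 373/321 (m = -373*(-1/321) = 373/321 ≈ 1.1620)
B = I*√3648486/1284 (B = √(373/321 + (-3/8 + (3/2)*(-2))) = √(373/321 + (-3/8 - 3)) = √(373/321 - 27/8) = √(-5683/2568) = I*√3648486/1284 ≈ 1.4876*I)
119*(B + 1394) = 119*(I*√3648486/1284 + 1394) = 119*(1394 + I*√3648486/1284) = 165886 + 119*I*√3648486/1284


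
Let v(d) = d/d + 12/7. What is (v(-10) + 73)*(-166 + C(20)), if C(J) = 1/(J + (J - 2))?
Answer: -238765/19 ≈ -12567.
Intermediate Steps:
C(J) = 1/(-2 + 2*J) (C(J) = 1/(J + (-2 + J)) = 1/(-2 + 2*J))
v(d) = 19/7 (v(d) = 1 + 12*(⅐) = 1 + 12/7 = 19/7)
(v(-10) + 73)*(-166 + C(20)) = (19/7 + 73)*(-166 + 1/(2*(-1 + 20))) = 530*(-166 + (½)/19)/7 = 530*(-166 + (½)*(1/19))/7 = 530*(-166 + 1/38)/7 = (530/7)*(-6307/38) = -238765/19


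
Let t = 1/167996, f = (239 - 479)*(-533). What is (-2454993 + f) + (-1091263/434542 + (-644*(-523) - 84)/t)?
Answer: 24580576538886867/434542 ≈ 5.6567e+10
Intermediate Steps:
f = 127920 (f = -240*(-533) = 127920)
t = 1/167996 ≈ 5.9525e-6
(-2454993 + f) + (-1091263/434542 + (-644*(-523) - 84)/t) = (-2454993 + 127920) + (-1091263/434542 + (-644*(-523) - 84)/(1/167996)) = -2327073 + (-1091263*1/434542 + (336812 - 84)*167996) = -2327073 + (-1091263/434542 + 336728*167996) = -2327073 + (-1091263/434542 + 56568957088) = -2327073 + 24581587749842433/434542 = 24580576538886867/434542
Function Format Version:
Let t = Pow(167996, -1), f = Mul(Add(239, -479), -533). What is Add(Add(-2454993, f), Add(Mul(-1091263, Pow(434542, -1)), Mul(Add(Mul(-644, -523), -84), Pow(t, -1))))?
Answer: Rational(24580576538886867, 434542) ≈ 5.6567e+10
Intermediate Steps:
f = 127920 (f = Mul(-240, -533) = 127920)
t = Rational(1, 167996) ≈ 5.9525e-6
Add(Add(-2454993, f), Add(Mul(-1091263, Pow(434542, -1)), Mul(Add(Mul(-644, -523), -84), Pow(t, -1)))) = Add(Add(-2454993, 127920), Add(Mul(-1091263, Pow(434542, -1)), Mul(Add(Mul(-644, -523), -84), Pow(Rational(1, 167996), -1)))) = Add(-2327073, Add(Mul(-1091263, Rational(1, 434542)), Mul(Add(336812, -84), 167996))) = Add(-2327073, Add(Rational(-1091263, 434542), Mul(336728, 167996))) = Add(-2327073, Add(Rational(-1091263, 434542), 56568957088)) = Add(-2327073, Rational(24581587749842433, 434542)) = Rational(24580576538886867, 434542)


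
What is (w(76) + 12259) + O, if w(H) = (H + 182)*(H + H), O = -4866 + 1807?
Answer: 48416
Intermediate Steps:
O = -3059
w(H) = 2*H*(182 + H) (w(H) = (182 + H)*(2*H) = 2*H*(182 + H))
(w(76) + 12259) + O = (2*76*(182 + 76) + 12259) - 3059 = (2*76*258 + 12259) - 3059 = (39216 + 12259) - 3059 = 51475 - 3059 = 48416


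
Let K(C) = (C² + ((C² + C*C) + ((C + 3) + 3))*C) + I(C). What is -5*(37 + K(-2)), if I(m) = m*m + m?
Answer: -95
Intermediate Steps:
I(m) = m + m² (I(m) = m² + m = m + m²)
K(C) = C² + C*(1 + C) + C*(6 + C + 2*C²) (K(C) = (C² + ((C² + C*C) + ((C + 3) + 3))*C) + C*(1 + C) = (C² + ((C² + C²) + ((3 + C) + 3))*C) + C*(1 + C) = (C² + (2*C² + (6 + C))*C) + C*(1 + C) = (C² + (6 + C + 2*C²)*C) + C*(1 + C) = (C² + C*(6 + C + 2*C²)) + C*(1 + C) = C² + C*(1 + C) + C*(6 + C + 2*C²))
-5*(37 + K(-2)) = -5*(37 - 2*(7 + 2*(-2)² + 3*(-2))) = -5*(37 - 2*(7 + 2*4 - 6)) = -5*(37 - 2*(7 + 8 - 6)) = -5*(37 - 2*9) = -5*(37 - 18) = -5*19 = -95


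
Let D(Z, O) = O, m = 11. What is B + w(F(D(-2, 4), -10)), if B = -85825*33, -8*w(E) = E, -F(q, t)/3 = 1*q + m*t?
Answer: -11329059/4 ≈ -2.8323e+6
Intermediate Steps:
F(q, t) = -33*t - 3*q (F(q, t) = -3*(1*q + 11*t) = -3*(q + 11*t) = -33*t - 3*q)
w(E) = -E/8
B = -2832225
B + w(F(D(-2, 4), -10)) = -2832225 - (-33*(-10) - 3*4)/8 = -2832225 - (330 - 12)/8 = -2832225 - 1/8*318 = -2832225 - 159/4 = -11329059/4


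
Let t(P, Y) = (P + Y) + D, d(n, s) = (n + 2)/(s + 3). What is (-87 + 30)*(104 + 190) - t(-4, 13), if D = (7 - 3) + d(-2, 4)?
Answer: -16771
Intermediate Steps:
d(n, s) = (2 + n)/(3 + s)
D = 4 (D = (7 - 3) + (2 - 2)/(3 + 4) = 4 + 0/7 = 4 + (1/7)*0 = 4 + 0 = 4)
t(P, Y) = 4 + P + Y (t(P, Y) = (P + Y) + 4 = 4 + P + Y)
(-87 + 30)*(104 + 190) - t(-4, 13) = (-87 + 30)*(104 + 190) - (4 - 4 + 13) = -57*294 - 1*13 = -16758 - 13 = -16771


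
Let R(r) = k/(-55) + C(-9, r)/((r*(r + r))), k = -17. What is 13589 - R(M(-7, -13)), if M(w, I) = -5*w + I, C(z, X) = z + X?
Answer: 65769199/4840 ≈ 13589.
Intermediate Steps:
C(z, X) = X + z
M(w, I) = I - 5*w
R(r) = 17/55 + (-9 + r)/(2*r²) (R(r) = -17/(-55) + (r - 9)/((r*(r + r))) = -17*(-1/55) + (-9 + r)/((r*(2*r))) = 17/55 + (-9 + r)/((2*r²)) = 17/55 + (-9 + r)*(1/(2*r²)) = 17/55 + (-9 + r)/(2*r²))
13589 - R(M(-7, -13)) = 13589 - (-495 + 34*(-13 - 5*(-7))² + 55*(-13 - 5*(-7)))/(110*(-13 - 5*(-7))²) = 13589 - (-495 + 34*(-13 + 35)² + 55*(-13 + 35))/(110*(-13 + 35)²) = 13589 - (-495 + 34*22² + 55*22)/(110*22²) = 13589 - (-495 + 34*484 + 1210)/(110*484) = 13589 - (-495 + 16456 + 1210)/(110*484) = 13589 - 17171/(110*484) = 13589 - 1*1561/4840 = 13589 - 1561/4840 = 65769199/4840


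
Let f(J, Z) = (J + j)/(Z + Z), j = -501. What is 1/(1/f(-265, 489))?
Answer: -383/489 ≈ -0.78323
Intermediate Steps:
f(J, Z) = (-501 + J)/(2*Z) (f(J, Z) = (J - 501)/(Z + Z) = (-501 + J)/((2*Z)) = (-501 + J)*(1/(2*Z)) = (-501 + J)/(2*Z))
1/(1/f(-265, 489)) = 1/(1/((½)*(-501 - 265)/489)) = 1/(1/((½)*(1/489)*(-766))) = 1/(1/(-383/489)) = 1/(-489/383) = -383/489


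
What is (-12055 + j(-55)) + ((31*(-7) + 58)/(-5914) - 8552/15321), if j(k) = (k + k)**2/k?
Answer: -1112266176839/90608394 ≈ -12276.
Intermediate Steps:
j(k) = 4*k (j(k) = (2*k)**2/k = (4*k**2)/k = 4*k)
(-12055 + j(-55)) + ((31*(-7) + 58)/(-5914) - 8552/15321) = (-12055 + 4*(-55)) + ((31*(-7) + 58)/(-5914) - 8552/15321) = (-12055 - 220) + ((-217 + 58)*(-1/5914) - 8552*1/15321) = -12275 + (-159*(-1/5914) - 8552/15321) = -12275 + (159/5914 - 8552/15321) = -12275 - 48140489/90608394 = -1112266176839/90608394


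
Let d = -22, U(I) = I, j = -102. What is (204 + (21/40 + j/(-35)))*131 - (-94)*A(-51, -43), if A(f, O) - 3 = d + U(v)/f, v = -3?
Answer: 120875801/4760 ≈ 25394.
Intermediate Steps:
A(f, O) = -19 - 3/f (A(f, O) = 3 + (-22 - 3/f) = -19 - 3/f)
(204 + (21/40 + j/(-35)))*131 - (-94)*A(-51, -43) = (204 + (21/40 - 102/(-35)))*131 - (-94)*(-19 - 3/(-51)) = (204 + (21*(1/40) - 102*(-1/35)))*131 - (-94)*(-19 - 3*(-1/51)) = (204 + (21/40 + 102/35))*131 - (-94)*(-19 + 1/17) = (204 + 963/280)*131 - (-94)*(-322)/17 = (58083/280)*131 - 1*30268/17 = 7608873/280 - 30268/17 = 120875801/4760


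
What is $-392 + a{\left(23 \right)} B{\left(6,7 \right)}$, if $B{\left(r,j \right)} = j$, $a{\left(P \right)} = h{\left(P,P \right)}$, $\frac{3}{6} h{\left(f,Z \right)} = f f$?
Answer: $7014$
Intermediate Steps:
$h{\left(f,Z \right)} = 2 f^{2}$ ($h{\left(f,Z \right)} = 2 f f = 2 f^{2}$)
$a{\left(P \right)} = 2 P^{2}$
$-392 + a{\left(23 \right)} B{\left(6,7 \right)} = -392 + 2 \cdot 23^{2} \cdot 7 = -392 + 2 \cdot 529 \cdot 7 = -392 + 1058 \cdot 7 = -392 + 7406 = 7014$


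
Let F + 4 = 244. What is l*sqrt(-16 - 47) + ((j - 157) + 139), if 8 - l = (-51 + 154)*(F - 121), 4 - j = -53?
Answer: 39 - 36747*I*sqrt(7) ≈ 39.0 - 97223.0*I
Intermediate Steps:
F = 240 (F = -4 + 244 = 240)
j = 57 (j = 4 - 1*(-53) = 4 + 53 = 57)
l = -12249 (l = 8 - (-51 + 154)*(240 - 121) = 8 - 103*119 = 8 - 1*12257 = 8 - 12257 = -12249)
l*sqrt(-16 - 47) + ((j - 157) + 139) = -12249*sqrt(-16 - 47) + ((57 - 157) + 139) = -36747*I*sqrt(7) + (-100 + 139) = -36747*I*sqrt(7) + 39 = 39 - 36747*I*sqrt(7)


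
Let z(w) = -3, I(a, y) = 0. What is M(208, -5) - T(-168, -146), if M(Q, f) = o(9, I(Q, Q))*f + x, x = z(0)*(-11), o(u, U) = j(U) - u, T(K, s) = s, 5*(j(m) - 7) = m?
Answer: 189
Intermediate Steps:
j(m) = 7 + m/5
o(u, U) = 7 - u + U/5 (o(u, U) = (7 + U/5) - u = 7 - u + U/5)
x = 33 (x = -3*(-11) = 33)
M(Q, f) = 33 - 2*f (M(Q, f) = (7 - 1*9 + (1/5)*0)*f + 33 = (7 - 9 + 0)*f + 33 = -2*f + 33 = 33 - 2*f)
M(208, -5) - T(-168, -146) = (33 - 2*(-5)) - 1*(-146) = (33 + 10) + 146 = 43 + 146 = 189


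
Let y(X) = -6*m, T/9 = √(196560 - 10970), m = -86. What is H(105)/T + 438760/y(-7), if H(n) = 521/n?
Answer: 109690/129 + 521*√185590/175382550 ≈ 850.31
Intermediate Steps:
T = 9*√185590 (T = 9*√(196560 - 10970) = 9*√185590 ≈ 3877.2)
y(X) = 516 (y(X) = -6*(-86) = 516)
H(105)/T + 438760/y(-7) = (521/105)/((9*√185590)) + 438760/516 = (521*(1/105))*(√185590/1670310) + 438760*(1/516) = 521*(√185590/1670310)/105 + 109690/129 = 521*√185590/175382550 + 109690/129 = 109690/129 + 521*√185590/175382550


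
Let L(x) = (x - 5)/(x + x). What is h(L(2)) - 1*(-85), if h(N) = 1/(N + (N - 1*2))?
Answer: 593/7 ≈ 84.714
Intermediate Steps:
L(x) = (-5 + x)/(2*x) (L(x) = (-5 + x)/((2*x)) = (-5 + x)*(1/(2*x)) = (-5 + x)/(2*x))
h(N) = 1/(-2 + 2*N) (h(N) = 1/(N + (N - 2)) = 1/(N + (-2 + N)) = 1/(-2 + 2*N))
h(L(2)) - 1*(-85) = 1/(2*(-1 + (1/2)*(-5 + 2)/2)) - 1*(-85) = 1/(2*(-1 + (1/2)*(1/2)*(-3))) + 85 = 1/(2*(-1 - 3/4)) + 85 = 1/(2*(-7/4)) + 85 = (1/2)*(-4/7) + 85 = -2/7 + 85 = 593/7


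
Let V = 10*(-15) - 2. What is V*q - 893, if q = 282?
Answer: -43757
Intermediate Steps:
V = -152 (V = -150 - 2 = -152)
V*q - 893 = -152*282 - 893 = -42864 - 893 = -43757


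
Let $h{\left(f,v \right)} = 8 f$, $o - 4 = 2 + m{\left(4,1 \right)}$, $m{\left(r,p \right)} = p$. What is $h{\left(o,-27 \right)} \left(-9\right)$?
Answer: $-504$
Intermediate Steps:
$o = 7$ ($o = 4 + \left(2 + 1\right) = 4 + 3 = 7$)
$h{\left(o,-27 \right)} \left(-9\right) = 8 \cdot 7 \left(-9\right) = 56 \left(-9\right) = -504$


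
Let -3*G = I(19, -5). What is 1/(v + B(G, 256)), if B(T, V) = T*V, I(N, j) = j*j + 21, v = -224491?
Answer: -3/685249 ≈ -4.3780e-6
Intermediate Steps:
I(N, j) = 21 + j² (I(N, j) = j² + 21 = 21 + j²)
G = -46/3 (G = -(21 + (-5)²)/3 = -(21 + 25)/3 = -⅓*46 = -46/3 ≈ -15.333)
1/(v + B(G, 256)) = 1/(-224491 - 46/3*256) = 1/(-224491 - 11776/3) = 1/(-685249/3) = -3/685249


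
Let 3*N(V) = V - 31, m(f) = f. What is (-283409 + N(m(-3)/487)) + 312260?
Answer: 42136211/1461 ≈ 28841.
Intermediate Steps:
N(V) = -31/3 + V/3 (N(V) = (V - 31)/3 = (-31 + V)/3 = -31/3 + V/3)
(-283409 + N(m(-3)/487)) + 312260 = (-283409 + (-31/3 + (-3/487)/3)) + 312260 = (-283409 + (-31/3 + (-3*1/487)/3)) + 312260 = (-283409 + (-31/3 + (⅓)*(-3/487))) + 312260 = (-283409 + (-31/3 - 1/487)) + 312260 = (-283409 - 15100/1461) + 312260 = -414075649/1461 + 312260 = 42136211/1461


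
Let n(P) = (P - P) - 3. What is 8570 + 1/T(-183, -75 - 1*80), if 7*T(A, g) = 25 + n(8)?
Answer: 188547/22 ≈ 8570.3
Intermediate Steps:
n(P) = -3 (n(P) = 0 - 3 = -3)
T(A, g) = 22/7 (T(A, g) = (25 - 3)/7 = (1/7)*22 = 22/7)
8570 + 1/T(-183, -75 - 1*80) = 8570 + 1/(22/7) = 8570 + 7/22 = 188547/22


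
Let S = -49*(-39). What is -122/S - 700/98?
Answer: -13772/1911 ≈ -7.2067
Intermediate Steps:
S = 1911
-122/S - 700/98 = -122/1911 - 700/98 = -122*1/1911 - 700*1/98 = -122/1911 - 50/7 = -13772/1911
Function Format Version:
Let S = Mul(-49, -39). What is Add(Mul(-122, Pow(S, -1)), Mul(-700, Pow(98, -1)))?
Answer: Rational(-13772, 1911) ≈ -7.2067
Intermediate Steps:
S = 1911
Add(Mul(-122, Pow(S, -1)), Mul(-700, Pow(98, -1))) = Add(Mul(-122, Pow(1911, -1)), Mul(-700, Pow(98, -1))) = Add(Mul(-122, Rational(1, 1911)), Mul(-700, Rational(1, 98))) = Add(Rational(-122, 1911), Rational(-50, 7)) = Rational(-13772, 1911)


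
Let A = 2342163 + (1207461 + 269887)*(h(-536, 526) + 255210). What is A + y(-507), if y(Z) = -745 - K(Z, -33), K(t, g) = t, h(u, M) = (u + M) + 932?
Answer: 378398439861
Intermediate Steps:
h(u, M) = 932 + M + u (h(u, M) = (M + u) + 932 = 932 + M + u)
y(Z) = -745 - Z
A = 378398440099 (A = 2342163 + (1207461 + 269887)*((932 + 526 - 536) + 255210) = 2342163 + 1477348*(922 + 255210) = 2342163 + 1477348*256132 = 2342163 + 378396097936 = 378398440099)
A + y(-507) = 378398440099 + (-745 - 1*(-507)) = 378398440099 + (-745 + 507) = 378398440099 - 238 = 378398439861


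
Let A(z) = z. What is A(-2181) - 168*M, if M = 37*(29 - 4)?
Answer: -157581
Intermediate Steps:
M = 925 (M = 37*25 = 925)
A(-2181) - 168*M = -2181 - 168*925 = -2181 - 155400 = -157581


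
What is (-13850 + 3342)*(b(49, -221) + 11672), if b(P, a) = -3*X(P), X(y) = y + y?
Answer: -119560024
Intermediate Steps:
X(y) = 2*y
b(P, a) = -6*P
(-13850 + 3342)*(b(49, -221) + 11672) = (-13850 + 3342)*(-6*49 + 11672) = -10508*(-294 + 11672) = -10508*11378 = -119560024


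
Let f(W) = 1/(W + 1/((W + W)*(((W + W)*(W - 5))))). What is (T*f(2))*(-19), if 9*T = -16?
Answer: 256/15 ≈ 17.067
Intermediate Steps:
T = -16/9 (T = (⅑)*(-16) = -16/9 ≈ -1.7778)
f(W) = 1/(W + 1/(4*W²*(-5 + W))) (f(W) = 1/(W + 1/(((2*W))*(((2*W)*(-5 + W))))) = 1/(W + (1/(2*W))/((2*W*(-5 + W)))) = 1/(W + (1/(2*W))*(1/(2*W*(-5 + W)))) = 1/(W + 1/(4*W²*(-5 + W))))
(T*f(2))*(-19) = -64*2²*(-5 + 2)/(9*(1 - 20*2³ + 4*2⁴))*(-19) = -64*4*(-3)/(9*(1 - 20*8 + 4*16))*(-19) = -64*4*(-3)/(9*(1 - 160 + 64))*(-19) = -64*4*(-3)/(9*(-95))*(-19) = -64*4*(-1)*(-3)/(9*95)*(-19) = -16/9*48/95*(-19) = -256/285*(-19) = 256/15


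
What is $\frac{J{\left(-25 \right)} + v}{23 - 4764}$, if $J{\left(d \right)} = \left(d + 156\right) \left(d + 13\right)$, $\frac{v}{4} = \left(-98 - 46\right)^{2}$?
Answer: $- \frac{81372}{4741} \approx -17.163$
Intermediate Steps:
$v = 82944$ ($v = 4 \left(-98 - 46\right)^{2} = 4 \left(-144\right)^{2} = 4 \cdot 20736 = 82944$)
$J{\left(d \right)} = \left(13 + d\right) \left(156 + d\right)$ ($J{\left(d \right)} = \left(156 + d\right) \left(13 + d\right) = \left(13 + d\right) \left(156 + d\right)$)
$\frac{J{\left(-25 \right)} + v}{23 - 4764} = \frac{\left(2028 + \left(-25\right)^{2} + 169 \left(-25\right)\right) + 82944}{23 - 4764} = \frac{\left(2028 + 625 - 4225\right) + 82944}{-4741} = \left(-1572 + 82944\right) \left(- \frac{1}{4741}\right) = 81372 \left(- \frac{1}{4741}\right) = - \frac{81372}{4741}$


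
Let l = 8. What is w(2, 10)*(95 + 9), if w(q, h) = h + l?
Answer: 1872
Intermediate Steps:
w(q, h) = 8 + h (w(q, h) = h + 8 = 8 + h)
w(2, 10)*(95 + 9) = (8 + 10)*(95 + 9) = 18*104 = 1872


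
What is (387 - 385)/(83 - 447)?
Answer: -1/182 ≈ -0.0054945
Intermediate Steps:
(387 - 385)/(83 - 447) = 2/(-364) = 2*(-1/364) = -1/182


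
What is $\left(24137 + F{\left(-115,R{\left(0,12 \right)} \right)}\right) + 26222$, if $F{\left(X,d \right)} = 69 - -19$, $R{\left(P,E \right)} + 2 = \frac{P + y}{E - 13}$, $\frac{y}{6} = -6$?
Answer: $50447$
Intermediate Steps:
$y = -36$ ($y = 6 \left(-6\right) = -36$)
$R{\left(P,E \right)} = -2 + \frac{-36 + P}{-13 + E}$ ($R{\left(P,E \right)} = -2 + \frac{P - 36}{E - 13} = -2 + \frac{-36 + P}{-13 + E}$)
$F{\left(X,d \right)} = 88$ ($F{\left(X,d \right)} = 69 + 19 = 88$)
$\left(24137 + F{\left(-115,R{\left(0,12 \right)} \right)}\right) + 26222 = \left(24137 + 88\right) + 26222 = 24225 + 26222 = 50447$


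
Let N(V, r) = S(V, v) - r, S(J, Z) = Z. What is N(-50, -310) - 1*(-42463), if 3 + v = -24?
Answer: 42746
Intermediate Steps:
v = -27 (v = -3 - 24 = -27)
N(V, r) = -27 - r
N(-50, -310) - 1*(-42463) = (-27 - 1*(-310)) - 1*(-42463) = (-27 + 310) + 42463 = 283 + 42463 = 42746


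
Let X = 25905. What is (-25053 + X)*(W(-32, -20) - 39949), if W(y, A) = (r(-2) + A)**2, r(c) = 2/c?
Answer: -33660816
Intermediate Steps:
W(y, A) = (-1 + A)**2 (W(y, A) = (2/(-2) + A)**2 = (2*(-1/2) + A)**2 = (-1 + A)**2)
(-25053 + X)*(W(-32, -20) - 39949) = (-25053 + 25905)*((-1 - 20)**2 - 39949) = 852*((-21)**2 - 39949) = 852*(441 - 39949) = 852*(-39508) = -33660816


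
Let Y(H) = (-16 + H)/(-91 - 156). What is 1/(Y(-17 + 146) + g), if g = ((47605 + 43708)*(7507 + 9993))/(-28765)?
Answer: -1420991/78940738589 ≈ -1.8001e-5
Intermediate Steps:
Y(H) = 16/247 - H/247 (Y(H) = (-16 + H)/(-247) = (-16 + H)*(-1/247) = 16/247 - H/247)
g = -319595500/5753 (g = (91313*17500)*(-1/28765) = 1597977500*(-1/28765) = -319595500/5753 ≈ -55553.)
1/(Y(-17 + 146) + g) = 1/((16/247 - (-17 + 146)/247) - 319595500/5753) = 1/((16/247 - 1/247*129) - 319595500/5753) = 1/((16/247 - 129/247) - 319595500/5753) = 1/(-113/247 - 319595500/5753) = 1/(-78940738589/1420991) = -1420991/78940738589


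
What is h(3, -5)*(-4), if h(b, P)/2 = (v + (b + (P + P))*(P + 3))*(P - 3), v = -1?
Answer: 832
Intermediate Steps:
h(b, P) = 2*(-1 + (3 + P)*(b + 2*P))*(-3 + P) (h(b, P) = 2*((-1 + (b + (P + P))*(P + 3))*(P - 3)) = 2*((-1 + (b + 2*P)*(3 + P))*(-3 + P)) = 2*((-1 + (3 + P)*(b + 2*P))*(-3 + P)) = 2*(-1 + (3 + P)*(b + 2*P))*(-3 + P))
h(3, -5)*(-4) = (6 - 38*(-5) - 18*3 + 4*(-5)³ + 2*3*(-5)²)*(-4) = (6 + 190 - 54 + 4*(-125) + 2*3*25)*(-4) = (6 + 190 - 54 - 500 + 150)*(-4) = -208*(-4) = 832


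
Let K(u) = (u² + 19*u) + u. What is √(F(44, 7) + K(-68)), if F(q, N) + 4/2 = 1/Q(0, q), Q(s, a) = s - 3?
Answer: √29355/3 ≈ 57.111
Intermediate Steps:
K(u) = u² + 20*u
Q(s, a) = -3 + s
F(q, N) = -7/3 (F(q, N) = -2 + 1/(-3 + 0) = -2 + 1/(-3) = -2 - ⅓ = -7/3)
√(F(44, 7) + K(-68)) = √(-7/3 - 68*(20 - 68)) = √(-7/3 - 68*(-48)) = √(-7/3 + 3264) = √(9785/3) = √29355/3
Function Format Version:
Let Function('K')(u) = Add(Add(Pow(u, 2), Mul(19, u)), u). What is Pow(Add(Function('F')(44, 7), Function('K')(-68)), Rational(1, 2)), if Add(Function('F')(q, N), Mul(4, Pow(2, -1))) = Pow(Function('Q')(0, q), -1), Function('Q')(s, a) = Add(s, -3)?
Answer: Mul(Rational(1, 3), Pow(29355, Rational(1, 2))) ≈ 57.111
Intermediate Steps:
Function('K')(u) = Add(Pow(u, 2), Mul(20, u))
Function('Q')(s, a) = Add(-3, s)
Function('F')(q, N) = Rational(-7, 3) (Function('F')(q, N) = Add(-2, Pow(Add(-3, 0), -1)) = Add(-2, Pow(-3, -1)) = Add(-2, Rational(-1, 3)) = Rational(-7, 3))
Pow(Add(Function('F')(44, 7), Function('K')(-68)), Rational(1, 2)) = Pow(Add(Rational(-7, 3), Mul(-68, Add(20, -68))), Rational(1, 2)) = Pow(Add(Rational(-7, 3), Mul(-68, -48)), Rational(1, 2)) = Pow(Add(Rational(-7, 3), 3264), Rational(1, 2)) = Pow(Rational(9785, 3), Rational(1, 2)) = Mul(Rational(1, 3), Pow(29355, Rational(1, 2)))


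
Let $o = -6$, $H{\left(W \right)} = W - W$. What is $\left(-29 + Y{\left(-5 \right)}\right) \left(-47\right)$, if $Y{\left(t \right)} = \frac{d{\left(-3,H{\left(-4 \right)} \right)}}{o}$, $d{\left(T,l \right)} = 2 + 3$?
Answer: $\frac{8413}{6} \approx 1402.2$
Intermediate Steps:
$H{\left(W \right)} = 0$
$d{\left(T,l \right)} = 5$
$Y{\left(t \right)} = - \frac{5}{6}$ ($Y{\left(t \right)} = \frac{5}{-6} = 5 \left(- \frac{1}{6}\right) = - \frac{5}{6}$)
$\left(-29 + Y{\left(-5 \right)}\right) \left(-47\right) = \left(-29 - \frac{5}{6}\right) \left(-47\right) = \left(- \frac{179}{6}\right) \left(-47\right) = \frac{8413}{6}$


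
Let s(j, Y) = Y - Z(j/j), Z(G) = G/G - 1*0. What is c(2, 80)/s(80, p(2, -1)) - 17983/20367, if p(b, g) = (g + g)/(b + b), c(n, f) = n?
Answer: -45139/20367 ≈ -2.2163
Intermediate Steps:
p(b, g) = g/b (p(b, g) = (2*g)/((2*b)) = (2*g)*(1/(2*b)) = g/b)
Z(G) = 1 (Z(G) = 1 + 0 = 1)
s(j, Y) = -1 + Y (s(j, Y) = Y - 1*1 = Y - 1 = -1 + Y)
c(2, 80)/s(80, p(2, -1)) - 17983/20367 = 2/(-1 - 1/2) - 17983/20367 = 2/(-1 - 1*½) - 17983*1/20367 = 2/(-1 - ½) - 17983/20367 = 2/(-3/2) - 17983/20367 = 2*(-⅔) - 17983/20367 = -4/3 - 17983/20367 = -45139/20367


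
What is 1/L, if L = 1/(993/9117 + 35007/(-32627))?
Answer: -13655248/14164779 ≈ -0.96403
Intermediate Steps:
L = -14164779/13655248 (L = 1/(993*(1/9117) + 35007*(-1/32627)) = 1/(331/3039 - 5001/4661) = 1/(-13655248/14164779) = -14164779/13655248 ≈ -1.0373)
1/L = 1/(-14164779/13655248) = -13655248/14164779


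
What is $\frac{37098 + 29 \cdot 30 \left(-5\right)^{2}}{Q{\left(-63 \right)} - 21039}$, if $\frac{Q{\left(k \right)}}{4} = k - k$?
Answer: $- \frac{19616}{7013} \approx -2.7971$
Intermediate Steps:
$Q{\left(k \right)} = 0$ ($Q{\left(k \right)} = 4 \left(k - k\right) = 4 \cdot 0 = 0$)
$\frac{37098 + 29 \cdot 30 \left(-5\right)^{2}}{Q{\left(-63 \right)} - 21039} = \frac{37098 + 29 \cdot 30 \left(-5\right)^{2}}{0 - 21039} = \frac{37098 + 870 \cdot 25}{-21039} = \left(37098 + 21750\right) \left(- \frac{1}{21039}\right) = 58848 \left(- \frac{1}{21039}\right) = - \frac{19616}{7013}$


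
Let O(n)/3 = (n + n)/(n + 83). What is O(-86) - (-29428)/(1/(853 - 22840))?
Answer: -647033264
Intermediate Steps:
O(n) = 6*n/(83 + n) (O(n) = 3*((n + n)/(n + 83)) = 3*((2*n)/(83 + n)) = 3*(2*n/(83 + n)) = 6*n/(83 + n))
O(-86) - (-29428)/(1/(853 - 22840)) = 6*(-86)/(83 - 86) - (-29428)/(1/(853 - 22840)) = 6*(-86)/(-3) - (-29428)/(1/(-21987)) = 6*(-86)*(-1/3) - (-29428)/(-1/21987) = 172 - (-29428)*(-21987) = 172 - 1*647033436 = 172 - 647033436 = -647033264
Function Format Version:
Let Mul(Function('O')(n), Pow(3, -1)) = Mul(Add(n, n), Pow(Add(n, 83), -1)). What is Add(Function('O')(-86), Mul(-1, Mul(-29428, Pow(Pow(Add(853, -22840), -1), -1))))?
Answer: -647033264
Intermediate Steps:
Function('O')(n) = Mul(6, n, Pow(Add(83, n), -1)) (Function('O')(n) = Mul(3, Mul(Add(n, n), Pow(Add(n, 83), -1))) = Mul(3, Mul(Mul(2, n), Pow(Add(83, n), -1))) = Mul(3, Mul(2, n, Pow(Add(83, n), -1))) = Mul(6, n, Pow(Add(83, n), -1)))
Add(Function('O')(-86), Mul(-1, Mul(-29428, Pow(Pow(Add(853, -22840), -1), -1)))) = Add(Mul(6, -86, Pow(Add(83, -86), -1)), Mul(-1, Mul(-29428, Pow(Pow(Add(853, -22840), -1), -1)))) = Add(Mul(6, -86, Pow(-3, -1)), Mul(-1, Mul(-29428, Pow(Pow(-21987, -1), -1)))) = Add(Mul(6, -86, Rational(-1, 3)), Mul(-1, Mul(-29428, Pow(Rational(-1, 21987), -1)))) = Add(172, Mul(-1, Mul(-29428, -21987))) = Add(172, Mul(-1, 647033436)) = Add(172, -647033436) = -647033264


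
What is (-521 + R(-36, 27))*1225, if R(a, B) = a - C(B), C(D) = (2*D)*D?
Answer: -2468375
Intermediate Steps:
C(D) = 2*D²
R(a, B) = a - 2*B²
(-521 + R(-36, 27))*1225 = (-521 + (-36 - 2*27²))*1225 = (-521 + (-36 - 2*729))*1225 = (-521 + (-36 - 1458))*1225 = (-521 - 1494)*1225 = -2015*1225 = -2468375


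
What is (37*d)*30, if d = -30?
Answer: -33300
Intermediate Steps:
(37*d)*30 = (37*(-30))*30 = -1110*30 = -33300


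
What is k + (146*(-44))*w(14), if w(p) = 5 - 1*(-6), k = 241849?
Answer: 171185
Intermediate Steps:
w(p) = 11 (w(p) = 5 + 6 = 11)
k + (146*(-44))*w(14) = 241849 + (146*(-44))*11 = 241849 - 6424*11 = 241849 - 70664 = 171185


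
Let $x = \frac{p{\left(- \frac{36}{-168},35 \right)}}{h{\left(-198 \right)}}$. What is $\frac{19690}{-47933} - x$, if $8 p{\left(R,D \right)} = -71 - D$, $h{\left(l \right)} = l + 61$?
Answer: $- \frac{13330569}{26267284} \approx -0.5075$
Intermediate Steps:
$h{\left(l \right)} = 61 + l$
$p{\left(R,D \right)} = - \frac{71}{8} - \frac{D}{8}$ ($p{\left(R,D \right)} = \frac{-71 - D}{8} = - \frac{71}{8} - \frac{D}{8}$)
$x = \frac{53}{548}$ ($x = \frac{- \frac{71}{8} - \frac{35}{8}}{61 - 198} = \frac{- \frac{71}{8} - \frac{35}{8}}{-137} = \left(- \frac{53}{4}\right) \left(- \frac{1}{137}\right) = \frac{53}{548} \approx 0.096715$)
$\frac{19690}{-47933} - x = \frac{19690}{-47933} - \frac{53}{548} = 19690 \left(- \frac{1}{47933}\right) - \frac{53}{548} = - \frac{19690}{47933} - \frac{53}{548} = - \frac{13330569}{26267284}$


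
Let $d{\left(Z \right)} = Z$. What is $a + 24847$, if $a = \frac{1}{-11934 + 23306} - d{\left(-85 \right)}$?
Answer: $\frac{283526705}{11372} \approx 24932.0$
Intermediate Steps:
$a = \frac{966621}{11372}$ ($a = \frac{1}{-11934 + 23306} - -85 = \frac{1}{11372} + 85 = \frac{966621}{11372} \approx 85.0$)
$a + 24847 = \frac{966621}{11372} + 24847 = \frac{283526705}{11372}$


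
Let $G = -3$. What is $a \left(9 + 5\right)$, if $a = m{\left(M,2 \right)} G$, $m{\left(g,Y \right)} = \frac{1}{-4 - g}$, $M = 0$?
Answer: $\frac{21}{2} \approx 10.5$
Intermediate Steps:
$a = \frac{3}{4}$ ($a = - \frac{1}{4 + 0} \left(-3\right) = - \frac{1}{4} \left(-3\right) = \left(-1\right) \frac{1}{4} \left(-3\right) = \left(- \frac{1}{4}\right) \left(-3\right) = \frac{3}{4} \approx 0.75$)
$a \left(9 + 5\right) = \frac{3 \left(9 + 5\right)}{4} = \frac{3}{4} \cdot 14 = \frac{21}{2}$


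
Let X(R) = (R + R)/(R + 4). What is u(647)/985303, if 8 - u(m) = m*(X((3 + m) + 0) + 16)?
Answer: -3803038/322194081 ≈ -0.011804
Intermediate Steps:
X(R) = 2*R/(4 + R) (X(R) = (2*R)/(4 + R) = 2*R/(4 + R))
u(m) = 8 - m*(16 + 2*(3 + m)/(7 + m)) (u(m) = 8 - m*(2*((3 + m) + 0)/(4 + ((3 + m) + 0)) + 16) = 8 - m*(2*(3 + m)/(4 + (3 + m)) + 16) = 8 - m*(2*(3 + m)/(7 + m) + 16) = 8 - m*(16 + 2*(3 + m)/(7 + m)))
u(647)/985303 = (2*(28 - 55*647 - 9*647**2)/(7 + 647))/985303 = (2*(28 - 35585 - 9*418609)/654)*(1/985303) = (2*(1/654)*(28 - 35585 - 3767481))*(1/985303) = (2*(1/654)*(-3803038))*(1/985303) = -3803038/327*1/985303 = -3803038/322194081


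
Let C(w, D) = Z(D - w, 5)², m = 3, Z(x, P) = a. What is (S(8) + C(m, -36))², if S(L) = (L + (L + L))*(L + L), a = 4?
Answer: 160000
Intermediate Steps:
Z(x, P) = 4
S(L) = 6*L² (S(L) = (L + 2*L)*(2*L) = (3*L)*(2*L) = 6*L²)
C(w, D) = 16 (C(w, D) = 4² = 16)
(S(8) + C(m, -36))² = (6*8² + 16)² = (6*64 + 16)² = (384 + 16)² = 400² = 160000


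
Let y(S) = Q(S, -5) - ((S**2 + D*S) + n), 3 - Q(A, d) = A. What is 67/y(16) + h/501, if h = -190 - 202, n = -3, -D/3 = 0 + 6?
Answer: 24943/11022 ≈ 2.2630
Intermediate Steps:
Q(A, d) = 3 - A
D = -18 (D = -3*(0 + 6) = -3*6 = -18)
h = -392
y(S) = 6 - S**2 + 17*S (y(S) = (3 - S) - ((S**2 - 18*S) - 3) = (3 - S) - (-3 + S**2 - 18*S) = (3 - S) + (3 - S**2 + 18*S) = 6 - S**2 + 17*S)
67/y(16) + h/501 = 67/(6 - 1*16**2 + 17*16) - 392/501 = 67/(6 - 1*256 + 272) - 392*1/501 = 67/(6 - 256 + 272) - 392/501 = 67/22 - 392/501 = 24943/11022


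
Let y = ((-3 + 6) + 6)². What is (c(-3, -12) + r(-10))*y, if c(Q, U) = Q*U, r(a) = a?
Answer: 2106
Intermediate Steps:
y = 81 (y = (3 + 6)² = 9² = 81)
(c(-3, -12) + r(-10))*y = (-3*(-12) - 10)*81 = (36 - 10)*81 = 26*81 = 2106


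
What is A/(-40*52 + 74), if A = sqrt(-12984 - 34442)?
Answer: -I*sqrt(47426)/2006 ≈ -0.10856*I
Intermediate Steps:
A = I*sqrt(47426) (A = sqrt(-47426) = I*sqrt(47426) ≈ 217.78*I)
A/(-40*52 + 74) = (I*sqrt(47426))/(-40*52 + 74) = (I*sqrt(47426))/(-2080 + 74) = (I*sqrt(47426))/(-2006) = (I*sqrt(47426))*(-1/2006) = -I*sqrt(47426)/2006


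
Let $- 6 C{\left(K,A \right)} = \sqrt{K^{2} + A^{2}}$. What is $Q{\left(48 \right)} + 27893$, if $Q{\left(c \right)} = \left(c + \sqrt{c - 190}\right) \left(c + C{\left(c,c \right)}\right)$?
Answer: $30197 - 384 \sqrt{2} - 16 i \sqrt{71} + 48 i \sqrt{142} \approx 29654.0 + 437.17 i$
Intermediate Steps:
$C{\left(K,A \right)} = - \frac{\sqrt{A^{2} + K^{2}}}{6}$ ($C{\left(K,A \right)} = - \frac{\sqrt{K^{2} + A^{2}}}{6} = - \frac{\sqrt{A^{2} + K^{2}}}{6}$)
$Q{\left(c \right)} = \left(c + \sqrt{-190 + c}\right) \left(c - \frac{\sqrt{2} \sqrt{c^{2}}}{6}\right)$ ($Q{\left(c \right)} = \left(c + \sqrt{c - 190}\right) \left(c - \frac{\sqrt{c^{2} + c^{2}}}{6}\right) = \left(c + \sqrt{-190 + c}\right) \left(c - \frac{\sqrt{2 c^{2}}}{6}\right) = \left(c + \sqrt{-190 + c}\right) \left(c - \frac{\sqrt{2} \sqrt{c^{2}}}{6}\right)$)
$Q{\left(48 \right)} + 27893 = \left(48^{2} + 48 \sqrt{-190 + 48} - 8 \sqrt{2} \sqrt{48^{2}} - \frac{\sqrt{2} \sqrt{48^{2}} \sqrt{-190 + 48}}{6}\right) + 27893 = \left(2304 + 48 \sqrt{-142} - 8 \sqrt{2} \sqrt{2304} - \frac{\sqrt{2} \sqrt{2304} \sqrt{-142}}{6}\right) + 27893 = \left(2304 + 48 i \sqrt{142} - 8 \sqrt{2} \cdot 48 - \frac{1}{6} \sqrt{2} \cdot 48 i \sqrt{142}\right) + 27893 = \left(2304 + 48 i \sqrt{142} - 384 \sqrt{2} - 16 i \sqrt{71}\right) + 27893 = \left(2304 - 384 \sqrt{2} - 16 i \sqrt{71} + 48 i \sqrt{142}\right) + 27893 = 30197 - 384 \sqrt{2} - 16 i \sqrt{71} + 48 i \sqrt{142}$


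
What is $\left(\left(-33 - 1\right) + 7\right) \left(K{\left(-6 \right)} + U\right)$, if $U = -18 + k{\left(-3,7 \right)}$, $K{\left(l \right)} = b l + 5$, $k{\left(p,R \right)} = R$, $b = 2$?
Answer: $486$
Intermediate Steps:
$K{\left(l \right)} = 5 + 2 l$ ($K{\left(l \right)} = 2 l + 5 = 5 + 2 l$)
$U = -11$ ($U = -18 + 7 = -11$)
$\left(\left(-33 - 1\right) + 7\right) \left(K{\left(-6 \right)} + U\right) = \left(\left(-33 - 1\right) + 7\right) \left(\left(5 + 2 \left(-6\right)\right) - 11\right) = \left(\left(-33 - 1\right) + 7\right) \left(\left(5 - 12\right) - 11\right) = \left(-34 + 7\right) \left(-7 - 11\right) = \left(-27\right) \left(-18\right) = 486$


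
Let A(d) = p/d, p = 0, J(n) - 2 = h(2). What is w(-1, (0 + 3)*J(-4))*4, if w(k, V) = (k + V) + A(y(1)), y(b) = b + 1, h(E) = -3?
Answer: -16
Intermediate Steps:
J(n) = -1 (J(n) = 2 - 3 = -1)
y(b) = 1 + b
A(d) = 0 (A(d) = 0/d = 0)
w(k, V) = V + k (w(k, V) = (k + V) + 0 = (V + k) + 0 = V + k)
w(-1, (0 + 3)*J(-4))*4 = ((0 + 3)*(-1) - 1)*4 = (3*(-1) - 1)*4 = (-3 - 1)*4 = -4*4 = -16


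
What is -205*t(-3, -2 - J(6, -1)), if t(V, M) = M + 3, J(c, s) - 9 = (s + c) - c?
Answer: 1435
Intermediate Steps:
J(c, s) = 9 + s (J(c, s) = 9 + ((s + c) - c) = 9 + ((c + s) - c) = 9 + s)
t(V, M) = 3 + M
-205*t(-3, -2 - J(6, -1)) = -205*(3 + (-2 - (9 - 1))) = -205*(3 + (-2 - 1*8)) = -205*(3 + (-2 - 8)) = -205*(3 - 10) = -205*(-7) = 1435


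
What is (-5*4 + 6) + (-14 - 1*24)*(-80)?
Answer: 3026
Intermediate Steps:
(-5*4 + 6) + (-14 - 1*24)*(-80) = (-20 + 6) + (-14 - 24)*(-80) = -14 - 38*(-80) = -14 + 3040 = 3026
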